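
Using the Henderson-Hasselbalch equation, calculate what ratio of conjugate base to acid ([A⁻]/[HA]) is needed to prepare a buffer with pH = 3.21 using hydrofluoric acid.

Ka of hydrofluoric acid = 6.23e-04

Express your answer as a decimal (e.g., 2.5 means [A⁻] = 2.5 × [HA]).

pKa = -log(6.23e-04) = 3.2055. pH = pKa + log([A⁻]/[HA]), so log([A⁻]/[HA]) = pH − pKa = 3.21 − 3.2055 = 0.0045. [A⁻]/[HA] = 10^(0.0045) = 1.01

[A⁻]/[HA] = 1.01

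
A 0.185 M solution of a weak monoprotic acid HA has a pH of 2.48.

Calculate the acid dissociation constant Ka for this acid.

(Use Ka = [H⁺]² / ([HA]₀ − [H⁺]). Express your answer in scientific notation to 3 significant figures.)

[H⁺] = 10^(−pH) = 10^(−2.48) = 3.311e-03 M. For HA ⇌ H⁺ + A⁻, Ka = [H⁺][A⁻]/[HA] = [H⁺]² / ([HA]₀ − [H⁺]) = (3.311e-03)² / (0.185 − 3.311e-03) = 6.03e-05.

K_a = 6.03e-05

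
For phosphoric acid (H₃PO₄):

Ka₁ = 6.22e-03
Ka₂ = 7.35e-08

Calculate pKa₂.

pKa₂ = -log(Ka₂) = -log(7.35e-08) = 7.13.

pK_{a2} = 7.13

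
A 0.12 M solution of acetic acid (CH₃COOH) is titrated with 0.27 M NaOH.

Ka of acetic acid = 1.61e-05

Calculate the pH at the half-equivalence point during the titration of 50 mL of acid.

At half-equivalence [HA] = [A⁻], so Henderson-Hasselbalch gives pH = pKa = -log(1.61e-05) = 4.79.

pH = pKa = 4.79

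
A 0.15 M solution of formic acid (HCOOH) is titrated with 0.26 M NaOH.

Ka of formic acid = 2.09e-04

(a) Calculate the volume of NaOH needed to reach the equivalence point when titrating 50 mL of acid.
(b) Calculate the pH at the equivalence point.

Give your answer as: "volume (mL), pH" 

moles acid = 0.15 × 50/1000 = 0.0075 mol; V_base = moles/0.26 × 1000 = 28.8 mL. At equivalence only the conjugate base is present: [A⁻] = 0.0075/0.079 = 9.5122e-02 M. Kb = Kw/Ka = 4.78e-11; [OH⁻] = √(Kb × [A⁻]) = 2.1334e-06; pOH = 5.67; pH = 14 - pOH = 8.33.

V = 28.8 mL, pH = 8.33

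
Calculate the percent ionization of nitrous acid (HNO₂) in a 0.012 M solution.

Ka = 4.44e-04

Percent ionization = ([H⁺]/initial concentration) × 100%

Using Ka equilibrium: x² + Ka×x - Ka×C = 0. Solving: [H⁺] = 2.0969e-03. Percent = (2.0969e-03/0.012) × 100

Percent ionization = 17.5%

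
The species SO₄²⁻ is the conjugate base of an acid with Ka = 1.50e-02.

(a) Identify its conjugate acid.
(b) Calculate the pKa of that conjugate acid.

(a) The conjugate acid is formed by adding one H⁺ to SO₄²⁻, giving HSO₄⁻. (b) pKa = -log(Ka) = -log(1.50e-02) = 1.82.

Conjugate acid: HSO₄⁻; pK_a = 1.82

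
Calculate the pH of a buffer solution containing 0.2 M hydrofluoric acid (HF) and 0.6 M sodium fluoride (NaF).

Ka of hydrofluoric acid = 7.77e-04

pKa = -log(7.77e-04) = 3.11. pH = pKa + log([A⁻]/[HA]) = 3.11 + log(0.6/0.2)

pH = 3.59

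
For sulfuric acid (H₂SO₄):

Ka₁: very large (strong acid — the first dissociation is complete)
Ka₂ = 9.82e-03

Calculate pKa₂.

pKa₂ = -log(Ka₂) = -log(9.82e-03) = 2.01.

pK_{a2} = 2.01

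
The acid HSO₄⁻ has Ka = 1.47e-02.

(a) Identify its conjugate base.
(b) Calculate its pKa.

(a) The conjugate base is formed by removing one H⁺ from HSO₄⁻, giving SO₄²⁻. (b) pKa = -log(Ka) = -log(1.47e-02) = 1.83.

Conjugate base: SO₄²⁻; pK_a = 1.83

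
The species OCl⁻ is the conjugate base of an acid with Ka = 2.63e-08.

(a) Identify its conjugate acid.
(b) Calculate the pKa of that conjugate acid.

(a) The conjugate acid is formed by adding one H⁺ to OCl⁻, giving HOCl. (b) pKa = -log(Ka) = -log(2.63e-08) = 7.58.

Conjugate acid: HOCl; pK_a = 7.58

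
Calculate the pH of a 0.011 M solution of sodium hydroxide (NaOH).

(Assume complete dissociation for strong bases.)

[OH⁻] = 0.011 M for strong base. pOH = -log[OH⁻] = 1.96, pH = 14 - pOH

pH = 12.04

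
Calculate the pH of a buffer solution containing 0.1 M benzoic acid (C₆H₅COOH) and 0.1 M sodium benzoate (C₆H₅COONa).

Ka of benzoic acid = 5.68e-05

pKa = -log(5.68e-05) = 4.25. pH = pKa + log([A⁻]/[HA]) = 4.25 + log(0.1/0.1)

pH = 4.25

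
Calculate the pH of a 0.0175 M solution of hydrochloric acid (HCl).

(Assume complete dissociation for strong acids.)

[H⁺] = 0.0175 M for strong acid. pH = -log[H⁺] = -log(0.0175)

pH = 1.76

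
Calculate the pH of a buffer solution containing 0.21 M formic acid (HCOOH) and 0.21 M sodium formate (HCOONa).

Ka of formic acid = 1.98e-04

pKa = -log(1.98e-04) = 3.70. pH = pKa + log([A⁻]/[HA]) = 3.70 + log(0.21/0.21)

pH = 3.70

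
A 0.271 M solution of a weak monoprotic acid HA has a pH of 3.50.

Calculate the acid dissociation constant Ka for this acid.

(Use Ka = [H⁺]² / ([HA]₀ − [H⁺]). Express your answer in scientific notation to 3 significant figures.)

[H⁺] = 10^(−pH) = 10^(−3.50) = 3.162e-04 M. For HA ⇌ H⁺ + A⁻, Ka = [H⁺][A⁻]/[HA] = [H⁺]² / ([HA]₀ − [H⁺]) = (3.162e-04)² / (0.271 − 3.162e-04) = 3.69e-07.

K_a = 3.69e-07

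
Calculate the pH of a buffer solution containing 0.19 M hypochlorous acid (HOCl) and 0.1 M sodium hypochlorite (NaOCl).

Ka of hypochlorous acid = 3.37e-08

pKa = -log(3.37e-08) = 7.47. pH = pKa + log([A⁻]/[HA]) = 7.47 + log(0.1/0.19)

pH = 7.19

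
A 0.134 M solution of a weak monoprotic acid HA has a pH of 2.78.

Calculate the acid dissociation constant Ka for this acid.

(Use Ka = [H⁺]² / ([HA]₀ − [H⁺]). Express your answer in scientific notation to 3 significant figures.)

[H⁺] = 10^(−pH) = 10^(−2.78) = 1.660e-03 M. For HA ⇌ H⁺ + A⁻, Ka = [H⁺][A⁻]/[HA] = [H⁺]² / ([HA]₀ − [H⁺]) = (1.660e-03)² / (0.134 − 1.660e-03) = 2.08e-05.

K_a = 2.08e-05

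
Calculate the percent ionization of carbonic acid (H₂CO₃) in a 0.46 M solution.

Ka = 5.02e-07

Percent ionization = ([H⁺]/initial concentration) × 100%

Using Ka equilibrium: x² + Ka×x - Ka×C = 0. Solving: [H⁺] = 4.8029e-04. Percent = (4.8029e-04/0.46) × 100

Percent ionization = 0.104%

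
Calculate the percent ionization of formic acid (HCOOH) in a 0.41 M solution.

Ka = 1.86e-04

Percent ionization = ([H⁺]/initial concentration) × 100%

Using Ka equilibrium: x² + Ka×x - Ka×C = 0. Solving: [H⁺] = 8.6402e-03. Percent = (8.6402e-03/0.41) × 100

Percent ionization = 2.11%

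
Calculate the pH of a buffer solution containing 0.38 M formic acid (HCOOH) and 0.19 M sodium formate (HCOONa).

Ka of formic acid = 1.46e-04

pKa = -log(1.46e-04) = 3.84. pH = pKa + log([A⁻]/[HA]) = 3.84 + log(0.19/0.38)

pH = 3.53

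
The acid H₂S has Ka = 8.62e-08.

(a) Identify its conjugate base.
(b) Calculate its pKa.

(a) The conjugate base is formed by removing one H⁺ from H₂S, giving HS⁻. (b) pKa = -log(Ka) = -log(8.62e-08) = 7.06.

Conjugate base: HS⁻; pK_a = 7.06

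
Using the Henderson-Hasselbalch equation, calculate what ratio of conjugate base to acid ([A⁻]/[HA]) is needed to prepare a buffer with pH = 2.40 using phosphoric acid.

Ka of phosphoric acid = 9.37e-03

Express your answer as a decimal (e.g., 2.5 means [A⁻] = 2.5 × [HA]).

pKa = -log(9.37e-03) = 2.0283. pH = pKa + log([A⁻]/[HA]), so log([A⁻]/[HA]) = pH − pKa = 2.40 − 2.0283 = 0.3717. [A⁻]/[HA] = 10^(0.3717) = 2.35

[A⁻]/[HA] = 2.35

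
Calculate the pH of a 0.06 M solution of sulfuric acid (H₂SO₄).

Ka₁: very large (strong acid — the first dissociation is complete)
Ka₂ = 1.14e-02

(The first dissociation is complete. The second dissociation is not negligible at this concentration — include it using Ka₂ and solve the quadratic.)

First dissociation is complete: [H⁺]₀ = [HSO₄⁻]₀ = C = 0.06 M. Second dissociation HSO₄⁻ ⇌ H⁺ + SO₄²⁻: let x = [SO₄²⁻]. Ka₂ = (C + x)·x / (C − x) = 1.14e-02 → x² + (C + Ka₂)·x − Ka₂·C = 0 → x² + 0.07140·x − 6.840e-04 = 0. x = (−0.07140 + √(0.07140² + 4 × 6.840e-04)) / 2 = 8.5548e-03 M. [H⁺] = C + x = 0.06 + 8.5548e-03 = 6.8555e-02 M. pH = -log(6.8555e-02) = 1.16.

pH = 1.16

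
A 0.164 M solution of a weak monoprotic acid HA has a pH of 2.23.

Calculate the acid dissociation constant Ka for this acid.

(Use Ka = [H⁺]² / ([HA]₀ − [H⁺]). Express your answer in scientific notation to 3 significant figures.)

[H⁺] = 10^(−pH) = 10^(−2.23) = 5.888e-03 M. For HA ⇌ H⁺ + A⁻, Ka = [H⁺][A⁻]/[HA] = [H⁺]² / ([HA]₀ − [H⁺]) = (5.888e-03)² / (0.164 − 5.888e-03) = 2.19e-04.

K_a = 2.19e-04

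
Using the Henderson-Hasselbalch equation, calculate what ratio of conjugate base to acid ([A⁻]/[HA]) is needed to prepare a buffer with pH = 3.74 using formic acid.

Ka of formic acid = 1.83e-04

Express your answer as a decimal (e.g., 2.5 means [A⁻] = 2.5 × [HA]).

pKa = -log(1.83e-04) = 3.7375. pH = pKa + log([A⁻]/[HA]), so log([A⁻]/[HA]) = pH − pKa = 3.74 − 3.7375 = 0.0025. [A⁻]/[HA] = 10^(0.0025) = 1.01

[A⁻]/[HA] = 1.01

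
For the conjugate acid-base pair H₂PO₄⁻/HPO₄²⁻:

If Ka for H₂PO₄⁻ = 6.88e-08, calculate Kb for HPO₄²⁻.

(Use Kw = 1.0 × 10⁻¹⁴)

For a conjugate pair Ka × Kb = Kw, so Kb = Kw/Ka = 1.0 × 10⁻¹⁴ / 6.88e-08 = 1.45e-07.

K_b = 1.45e-07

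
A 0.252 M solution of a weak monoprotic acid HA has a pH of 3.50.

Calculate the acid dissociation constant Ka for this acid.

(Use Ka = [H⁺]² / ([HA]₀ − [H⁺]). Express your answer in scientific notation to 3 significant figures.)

[H⁺] = 10^(−pH) = 10^(−3.50) = 3.162e-04 M. For HA ⇌ H⁺ + A⁻, Ka = [H⁺][A⁻]/[HA] = [H⁺]² / ([HA]₀ − [H⁺]) = (3.162e-04)² / (0.252 − 3.162e-04) = 3.97e-07.

K_a = 3.97e-07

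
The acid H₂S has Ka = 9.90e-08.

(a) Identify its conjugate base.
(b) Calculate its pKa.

(a) The conjugate base is formed by removing one H⁺ from H₂S, giving HS⁻. (b) pKa = -log(Ka) = -log(9.90e-08) = 7.00.

Conjugate base: HS⁻; pK_a = 7.00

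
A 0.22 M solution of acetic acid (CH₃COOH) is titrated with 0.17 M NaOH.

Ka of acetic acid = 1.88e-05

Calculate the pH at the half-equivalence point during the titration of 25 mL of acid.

At half-equivalence [HA] = [A⁻], so Henderson-Hasselbalch gives pH = pKa = -log(1.88e-05) = 4.73.

pH = pKa = 4.73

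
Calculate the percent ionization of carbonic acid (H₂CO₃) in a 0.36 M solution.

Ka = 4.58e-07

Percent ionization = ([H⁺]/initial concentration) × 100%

Using Ka equilibrium: x² + Ka×x - Ka×C = 0. Solving: [H⁺] = 4.0583e-04. Percent = (4.0583e-04/0.36) × 100

Percent ionization = 0.113%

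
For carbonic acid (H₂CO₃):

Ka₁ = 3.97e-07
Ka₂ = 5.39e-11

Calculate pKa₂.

pKa₂ = -log(Ka₂) = -log(5.39e-11) = 10.27.

pK_{a2} = 10.27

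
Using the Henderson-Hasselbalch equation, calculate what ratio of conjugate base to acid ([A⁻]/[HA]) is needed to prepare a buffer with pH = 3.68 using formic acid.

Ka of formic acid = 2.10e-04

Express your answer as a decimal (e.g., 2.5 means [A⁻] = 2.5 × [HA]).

pKa = -log(2.10e-04) = 3.6778. pH = pKa + log([A⁻]/[HA]), so log([A⁻]/[HA]) = pH − pKa = 3.68 − 3.6778 = 0.0022. [A⁻]/[HA] = 10^(0.0022) = 1.01

[A⁻]/[HA] = 1.01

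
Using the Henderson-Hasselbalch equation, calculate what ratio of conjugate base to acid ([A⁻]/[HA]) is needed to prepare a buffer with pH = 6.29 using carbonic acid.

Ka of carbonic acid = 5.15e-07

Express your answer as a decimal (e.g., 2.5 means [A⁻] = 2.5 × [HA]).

pKa = -log(5.15e-07) = 6.2882. pH = pKa + log([A⁻]/[HA]), so log([A⁻]/[HA]) = pH − pKa = 6.29 − 6.2882 = 0.0018. [A⁻]/[HA] = 10^(0.0018) = 1.00

[A⁻]/[HA] = 1.00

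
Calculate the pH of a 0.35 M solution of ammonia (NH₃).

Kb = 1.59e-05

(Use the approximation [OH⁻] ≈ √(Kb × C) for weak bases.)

[OH⁻] = √(Kb × C) = √(1.59e-05 × 0.35) = 2.3590e-03. pOH = 2.63, pH = 14 - pOH

pH = 11.37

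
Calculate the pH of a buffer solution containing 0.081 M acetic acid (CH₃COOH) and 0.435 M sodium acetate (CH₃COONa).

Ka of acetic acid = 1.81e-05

pKa = -log(1.81e-05) = 4.74. pH = pKa + log([A⁻]/[HA]) = 4.74 + log(0.435/0.081)

pH = 5.47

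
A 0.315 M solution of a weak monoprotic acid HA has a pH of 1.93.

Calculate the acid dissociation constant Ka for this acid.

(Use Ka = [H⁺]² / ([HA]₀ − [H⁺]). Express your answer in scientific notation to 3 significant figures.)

[H⁺] = 10^(−pH) = 10^(−1.93) = 1.175e-02 M. For HA ⇌ H⁺ + A⁻, Ka = [H⁺][A⁻]/[HA] = [H⁺]² / ([HA]₀ − [H⁺]) = (1.175e-02)² / (0.315 − 1.175e-02) = 4.55e-04.

K_a = 4.55e-04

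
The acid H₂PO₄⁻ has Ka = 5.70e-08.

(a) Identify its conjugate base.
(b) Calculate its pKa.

(a) The conjugate base is formed by removing one H⁺ from H₂PO₄⁻, giving HPO₄²⁻. (b) pKa = -log(Ka) = -log(5.70e-08) = 7.24.

Conjugate base: HPO₄²⁻; pK_a = 7.24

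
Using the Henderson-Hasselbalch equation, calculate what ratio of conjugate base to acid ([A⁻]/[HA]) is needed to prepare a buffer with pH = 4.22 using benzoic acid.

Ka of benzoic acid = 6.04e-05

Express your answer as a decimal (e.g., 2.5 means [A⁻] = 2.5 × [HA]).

pKa = -log(6.04e-05) = 4.2190. pH = pKa + log([A⁻]/[HA]), so log([A⁻]/[HA]) = pH − pKa = 4.22 − 4.2190 = 0.0010. [A⁻]/[HA] = 10^(0.0010) = 1.00

[A⁻]/[HA] = 1.00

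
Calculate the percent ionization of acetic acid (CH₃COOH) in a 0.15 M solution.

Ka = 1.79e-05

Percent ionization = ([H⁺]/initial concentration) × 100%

Using Ka equilibrium: x² + Ka×x - Ka×C = 0. Solving: [H⁺] = 1.6297e-03. Percent = (1.6297e-03/0.15) × 100

Percent ionization = 1.09%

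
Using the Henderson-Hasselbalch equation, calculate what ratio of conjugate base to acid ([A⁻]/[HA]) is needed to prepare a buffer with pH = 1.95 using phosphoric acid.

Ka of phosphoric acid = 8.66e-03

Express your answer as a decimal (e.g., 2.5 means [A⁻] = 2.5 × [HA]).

pKa = -log(8.66e-03) = 2.0625. pH = pKa + log([A⁻]/[HA]), so log([A⁻]/[HA]) = pH − pKa = 1.95 − 2.0625 = -0.1125. [A⁻]/[HA] = 10^(-0.1125) = 0.772

[A⁻]/[HA] = 0.772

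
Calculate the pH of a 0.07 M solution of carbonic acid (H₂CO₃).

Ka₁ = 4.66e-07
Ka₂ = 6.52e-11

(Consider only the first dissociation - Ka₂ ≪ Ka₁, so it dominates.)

First dissociation dominates. From Ka₁ = [H⁺][HA⁻]/[H₂A], x² + Ka₁·x − Ka₁·C = 0 with C = 0.07 M and Ka₁ = 4.66e-07. Solving: [H⁺] = (−Ka₁ + √(Ka₁² + 4·Ka₁·C)) / 2 = 1.8038e-04 M. pH = -log(1.8038e-04) = 3.74.

pH = 3.74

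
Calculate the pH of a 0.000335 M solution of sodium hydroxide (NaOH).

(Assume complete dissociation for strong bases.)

[OH⁻] = 0.000335 M for strong base. pOH = -log[OH⁻] = 3.47, pH = 14 - pOH

pH = 10.53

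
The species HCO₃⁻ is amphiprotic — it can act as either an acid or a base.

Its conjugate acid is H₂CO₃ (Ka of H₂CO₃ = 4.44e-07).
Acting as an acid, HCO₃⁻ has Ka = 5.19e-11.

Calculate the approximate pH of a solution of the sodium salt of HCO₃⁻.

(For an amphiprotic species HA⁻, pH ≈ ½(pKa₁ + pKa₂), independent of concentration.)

pKa₁ = -log(4.44e-07) = 6.35; pKa₂ = -log(5.19e-11) = 10.28. For an amphiprotic species, pH ≈ ½(pKa₁ + pKa₂) = ½(6.35 + 10.28) = 8.32.

pH = 8.32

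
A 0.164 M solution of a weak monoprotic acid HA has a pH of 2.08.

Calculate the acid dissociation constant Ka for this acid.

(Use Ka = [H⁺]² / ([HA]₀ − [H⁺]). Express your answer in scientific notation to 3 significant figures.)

[H⁺] = 10^(−pH) = 10^(−2.08) = 8.318e-03 M. For HA ⇌ H⁺ + A⁻, Ka = [H⁺][A⁻]/[HA] = [H⁺]² / ([HA]₀ − [H⁺]) = (8.318e-03)² / (0.164 − 8.318e-03) = 4.44e-04.

K_a = 4.44e-04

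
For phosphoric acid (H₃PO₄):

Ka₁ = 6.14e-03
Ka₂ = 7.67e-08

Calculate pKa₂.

pKa₂ = -log(Ka₂) = -log(7.67e-08) = 7.12.

pK_{a2} = 7.12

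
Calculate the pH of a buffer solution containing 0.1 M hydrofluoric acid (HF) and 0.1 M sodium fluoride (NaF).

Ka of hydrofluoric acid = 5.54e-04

pKa = -log(5.54e-04) = 3.26. pH = pKa + log([A⁻]/[HA]) = 3.26 + log(0.1/0.1)

pH = 3.26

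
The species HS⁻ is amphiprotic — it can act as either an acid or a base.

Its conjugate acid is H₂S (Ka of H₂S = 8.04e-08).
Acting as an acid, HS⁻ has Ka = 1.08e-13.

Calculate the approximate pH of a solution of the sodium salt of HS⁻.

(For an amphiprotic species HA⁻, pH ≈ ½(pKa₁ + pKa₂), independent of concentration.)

pKa₁ = -log(8.04e-08) = 7.09; pKa₂ = -log(1.08e-13) = 12.97. For an amphiprotic species, pH ≈ ½(pKa₁ + pKa₂) = ½(7.09 + 12.97) = 10.03.

pH = 10.03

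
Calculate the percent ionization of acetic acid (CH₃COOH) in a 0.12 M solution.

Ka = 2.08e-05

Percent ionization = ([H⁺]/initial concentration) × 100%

Using Ka equilibrium: x² + Ka×x - Ka×C = 0. Solving: [H⁺] = 1.5695e-03. Percent = (1.5695e-03/0.12) × 100

Percent ionization = 1.31%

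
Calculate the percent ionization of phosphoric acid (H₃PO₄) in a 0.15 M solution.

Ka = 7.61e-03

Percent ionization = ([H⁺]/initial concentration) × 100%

Using Ka equilibrium: x² + Ka×x - Ka×C = 0. Solving: [H⁺] = 3.0195e-02. Percent = (3.0195e-02/0.15) × 100

Percent ionization = 20.1%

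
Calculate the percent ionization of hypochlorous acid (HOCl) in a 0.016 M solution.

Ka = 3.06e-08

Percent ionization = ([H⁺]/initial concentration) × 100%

Using Ka equilibrium: x² + Ka×x - Ka×C = 0. Solving: [H⁺] = 2.2112e-05. Percent = (2.2112e-05/0.016) × 100

Percent ionization = 0.138%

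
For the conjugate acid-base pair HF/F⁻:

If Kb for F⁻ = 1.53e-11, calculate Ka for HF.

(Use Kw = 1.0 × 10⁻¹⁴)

For a conjugate pair Ka × Kb = Kw, so Ka = Kw/Kb = 1.0 × 10⁻¹⁴ / 1.53e-11 = 6.54e-04.

K_a = 6.54e-04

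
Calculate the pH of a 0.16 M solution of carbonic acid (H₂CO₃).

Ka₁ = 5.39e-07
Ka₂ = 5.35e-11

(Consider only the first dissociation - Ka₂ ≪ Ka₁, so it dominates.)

First dissociation dominates. From Ka₁ = [H⁺][HA⁻]/[H₂A], x² + Ka₁·x − Ka₁·C = 0 with C = 0.16 M and Ka₁ = 5.39e-07. Solving: [H⁺] = (−Ka₁ + √(Ka₁² + 4·Ka₁·C)) / 2 = 2.9340e-04 M. pH = -log(2.9340e-04) = 3.53.

pH = 3.53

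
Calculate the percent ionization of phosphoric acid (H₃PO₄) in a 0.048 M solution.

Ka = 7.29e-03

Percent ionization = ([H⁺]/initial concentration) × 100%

Using Ka equilibrium: x² + Ka×x - Ka×C = 0. Solving: [H⁺] = 1.5413e-02. Percent = (1.5413e-02/0.048) × 100

Percent ionization = 32.1%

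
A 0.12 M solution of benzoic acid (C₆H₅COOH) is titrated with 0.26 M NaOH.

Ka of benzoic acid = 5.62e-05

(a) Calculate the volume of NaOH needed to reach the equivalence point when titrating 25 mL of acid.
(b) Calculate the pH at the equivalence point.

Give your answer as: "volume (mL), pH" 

moles acid = 0.12 × 25/1000 = 0.003 mol; V_base = moles/0.26 × 1000 = 11.5 mL. At equivalence only the conjugate base is present: [A⁻] = 0.003/0.037 = 8.2105e-02 M. Kb = Kw/Ka = 1.78e-10; [OH⁻] = √(Kb × [A⁻]) = 3.8222e-06; pOH = 5.42; pH = 14 - pOH = 8.58.

V = 11.5 mL, pH = 8.58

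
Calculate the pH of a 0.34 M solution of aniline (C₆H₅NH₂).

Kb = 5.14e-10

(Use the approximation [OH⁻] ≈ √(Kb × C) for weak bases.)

[OH⁻] = √(Kb × C) = √(5.14e-10 × 0.34) = 1.3220e-05. pOH = 4.88, pH = 14 - pOH

pH = 9.12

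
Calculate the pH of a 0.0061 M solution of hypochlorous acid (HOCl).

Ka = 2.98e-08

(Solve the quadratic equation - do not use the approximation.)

x² + Ka×x - Ka×C = 0. Using quadratic formula: [H⁺] = 1.3468e-05

pH = 4.87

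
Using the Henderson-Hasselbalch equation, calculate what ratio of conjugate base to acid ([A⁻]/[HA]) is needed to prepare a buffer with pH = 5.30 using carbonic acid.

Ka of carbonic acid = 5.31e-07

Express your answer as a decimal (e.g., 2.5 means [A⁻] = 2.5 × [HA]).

pKa = -log(5.31e-07) = 6.2749. pH = pKa + log([A⁻]/[HA]), so log([A⁻]/[HA]) = pH − pKa = 5.30 − 6.2749 = -0.9749. [A⁻]/[HA] = 10^(-0.9749) = 0.106

[A⁻]/[HA] = 0.106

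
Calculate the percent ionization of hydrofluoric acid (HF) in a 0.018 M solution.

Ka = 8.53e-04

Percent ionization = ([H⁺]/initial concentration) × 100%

Using Ka equilibrium: x² + Ka×x - Ka×C = 0. Solving: [H⁺] = 3.5151e-03. Percent = (3.5151e-03/0.018) × 100

Percent ionization = 19.5%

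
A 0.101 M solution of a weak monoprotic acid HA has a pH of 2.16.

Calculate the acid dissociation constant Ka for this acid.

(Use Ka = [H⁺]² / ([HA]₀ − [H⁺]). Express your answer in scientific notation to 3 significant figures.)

[H⁺] = 10^(−pH) = 10^(−2.16) = 6.918e-03 M. For HA ⇌ H⁺ + A⁻, Ka = [H⁺][A⁻]/[HA] = [H⁺]² / ([HA]₀ − [H⁺]) = (6.918e-03)² / (0.101 − 6.918e-03) = 5.09e-04.

K_a = 5.09e-04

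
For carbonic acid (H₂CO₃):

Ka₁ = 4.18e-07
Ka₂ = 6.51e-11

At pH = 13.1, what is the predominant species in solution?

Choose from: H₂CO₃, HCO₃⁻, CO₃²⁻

pKa₁ = 6.38, pKa₂ = 10.19. For a polyprotic acid the predominant species crosses at each pKa: below pKa_n the protonated form dominates, above it the deprotonated form does. At pH = 13.1, the predominant species is CO₃²⁻.

CO₃²⁻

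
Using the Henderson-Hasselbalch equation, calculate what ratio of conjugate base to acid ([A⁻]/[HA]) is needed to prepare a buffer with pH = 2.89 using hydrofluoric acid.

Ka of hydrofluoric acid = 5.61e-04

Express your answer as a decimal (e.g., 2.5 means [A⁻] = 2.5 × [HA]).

pKa = -log(5.61e-04) = 3.2510. pH = pKa + log([A⁻]/[HA]), so log([A⁻]/[HA]) = pH − pKa = 2.89 − 3.2510 = -0.3610. [A⁻]/[HA] = 10^(-0.3610) = 0.435

[A⁻]/[HA] = 0.435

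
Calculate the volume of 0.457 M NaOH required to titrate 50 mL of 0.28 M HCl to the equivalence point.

At equivalence: moles acid = moles base. moles HCl = 0.28 × 50/1000 = 0.014 mol. V_base = moles / 0.457 × 1000 = 30.6 mL.

V_{base} = 30.6 mL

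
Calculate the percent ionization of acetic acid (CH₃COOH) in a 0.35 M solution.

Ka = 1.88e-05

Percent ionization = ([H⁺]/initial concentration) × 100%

Using Ka equilibrium: x² + Ka×x - Ka×C = 0. Solving: [H⁺] = 2.5558e-03. Percent = (2.5558e-03/0.35) × 100

Percent ionization = 0.73%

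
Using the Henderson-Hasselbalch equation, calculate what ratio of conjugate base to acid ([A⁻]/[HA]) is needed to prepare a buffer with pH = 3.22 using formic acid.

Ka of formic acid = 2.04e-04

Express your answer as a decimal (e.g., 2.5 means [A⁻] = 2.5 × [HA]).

pKa = -log(2.04e-04) = 3.6904. pH = pKa + log([A⁻]/[HA]), so log([A⁻]/[HA]) = pH − pKa = 3.22 − 3.6904 = -0.4704. [A⁻]/[HA] = 10^(-0.4704) = 0.339

[A⁻]/[HA] = 0.339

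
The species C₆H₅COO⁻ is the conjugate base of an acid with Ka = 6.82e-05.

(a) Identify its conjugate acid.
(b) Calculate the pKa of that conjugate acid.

(a) The conjugate acid is formed by adding one H⁺ to C₆H₅COO⁻, giving C₆H₅COOH. (b) pKa = -log(Ka) = -log(6.82e-05) = 4.17.

Conjugate acid: C₆H₅COOH; pK_a = 4.17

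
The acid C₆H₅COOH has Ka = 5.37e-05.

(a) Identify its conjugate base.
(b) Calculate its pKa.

(a) The conjugate base is formed by removing one H⁺ from C₆H₅COOH, giving C₆H₅COO⁻. (b) pKa = -log(Ka) = -log(5.37e-05) = 4.27.

Conjugate base: C₆H₅COO⁻; pK_a = 4.27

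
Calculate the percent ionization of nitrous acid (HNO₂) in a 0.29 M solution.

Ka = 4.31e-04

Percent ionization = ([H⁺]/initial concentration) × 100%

Using Ka equilibrium: x² + Ka×x - Ka×C = 0. Solving: [H⁺] = 1.0966e-02. Percent = (1.0966e-02/0.29) × 100

Percent ionization = 3.78%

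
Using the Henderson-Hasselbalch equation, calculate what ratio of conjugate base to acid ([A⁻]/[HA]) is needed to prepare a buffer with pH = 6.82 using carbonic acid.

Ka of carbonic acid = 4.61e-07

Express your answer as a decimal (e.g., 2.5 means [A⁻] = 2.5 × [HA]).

pKa = -log(4.61e-07) = 6.3363. pH = pKa + log([A⁻]/[HA]), so log([A⁻]/[HA]) = pH − pKa = 6.82 − 6.3363 = 0.4837. [A⁻]/[HA] = 10^(0.4837) = 3.05

[A⁻]/[HA] = 3.05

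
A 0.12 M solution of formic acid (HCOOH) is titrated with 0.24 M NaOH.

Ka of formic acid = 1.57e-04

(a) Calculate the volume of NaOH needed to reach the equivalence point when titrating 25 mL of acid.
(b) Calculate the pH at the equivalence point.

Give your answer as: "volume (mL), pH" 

moles acid = 0.12 × 25/1000 = 0.003 mol; V_base = moles/0.24 × 1000 = 12.5 mL. At equivalence only the conjugate base is present: [A⁻] = 0.003/0.037 = 8.0000e-02 M. Kb = Kw/Ka = 6.37e-11; [OH⁻] = √(Kb × [A⁻]) = 2.2573e-06; pOH = 5.65; pH = 14 - pOH = 8.35.

V = 12.5 mL, pH = 8.35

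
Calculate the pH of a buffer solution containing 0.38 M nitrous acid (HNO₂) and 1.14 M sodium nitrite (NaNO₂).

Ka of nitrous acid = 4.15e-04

pKa = -log(4.15e-04) = 3.38. pH = pKa + log([A⁻]/[HA]) = 3.38 + log(1.14/0.38)

pH = 3.86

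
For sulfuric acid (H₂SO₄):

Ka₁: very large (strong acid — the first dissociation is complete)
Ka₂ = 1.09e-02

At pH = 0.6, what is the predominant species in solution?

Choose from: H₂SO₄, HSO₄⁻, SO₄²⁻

The first dissociation is complete, so H₂SO₄ itself is never the predominant species in water; pKa₂ = -log(1.09e-02) = 1.96. For a polyprotic acid the predominant species crosses at each pKa: below pKa_n the protonated form dominates, above it the deprotonated form does. At pH = 0.6, the predominant species is HSO₄⁻.

HSO₄⁻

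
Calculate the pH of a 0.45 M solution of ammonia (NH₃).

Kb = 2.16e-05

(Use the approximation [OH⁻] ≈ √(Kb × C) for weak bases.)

[OH⁻] = √(Kb × C) = √(2.16e-05 × 0.45) = 3.1177e-03. pOH = 2.51, pH = 14 - pOH

pH = 11.49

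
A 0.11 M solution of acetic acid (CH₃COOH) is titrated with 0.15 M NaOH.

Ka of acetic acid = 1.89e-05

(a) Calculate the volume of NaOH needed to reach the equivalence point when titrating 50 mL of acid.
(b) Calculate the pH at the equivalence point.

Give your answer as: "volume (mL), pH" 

moles acid = 0.11 × 50/1000 = 0.0055 mol; V_base = moles/0.15 × 1000 = 36.7 mL. At equivalence only the conjugate base is present: [A⁻] = 0.0055/0.087 = 6.3462e-02 M. Kb = Kw/Ka = 5.29e-10; [OH⁻] = √(Kb × [A⁻]) = 5.7946e-06; pOH = 5.24; pH = 14 - pOH = 8.76.

V = 36.7 mL, pH = 8.76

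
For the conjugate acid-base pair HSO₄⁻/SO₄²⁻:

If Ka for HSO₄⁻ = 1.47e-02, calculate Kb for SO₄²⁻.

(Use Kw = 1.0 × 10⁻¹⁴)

For a conjugate pair Ka × Kb = Kw, so Kb = Kw/Ka = 1.0 × 10⁻¹⁴ / 1.47e-02 = 6.80e-13.

K_b = 6.80e-13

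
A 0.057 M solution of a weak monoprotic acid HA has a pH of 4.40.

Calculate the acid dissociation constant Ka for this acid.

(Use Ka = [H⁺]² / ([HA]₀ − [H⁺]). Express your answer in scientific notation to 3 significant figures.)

[H⁺] = 10^(−pH) = 10^(−4.40) = 3.981e-05 M. For HA ⇌ H⁺ + A⁻, Ka = [H⁺][A⁻]/[HA] = [H⁺]² / ([HA]₀ − [H⁺]) = (3.981e-05)² / (0.057 − 3.981e-05) = 2.78e-08.

K_a = 2.78e-08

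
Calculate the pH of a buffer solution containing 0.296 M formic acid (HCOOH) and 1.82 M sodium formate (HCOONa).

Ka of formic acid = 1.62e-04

pKa = -log(1.62e-04) = 3.79. pH = pKa + log([A⁻]/[HA]) = 3.79 + log(1.82/0.296)

pH = 4.58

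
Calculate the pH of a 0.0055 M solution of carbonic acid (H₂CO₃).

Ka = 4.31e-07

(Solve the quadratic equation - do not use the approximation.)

x² + Ka×x - Ka×C = 0. Using quadratic formula: [H⁺] = 4.8473e-05

pH = 4.31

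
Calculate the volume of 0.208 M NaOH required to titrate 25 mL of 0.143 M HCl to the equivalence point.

At equivalence: moles acid = moles base. moles HCl = 0.143 × 25/1000 = 0.003575 mol. V_base = moles / 0.208 × 1000 = 17.2 mL.

V_{base} = 17.2 mL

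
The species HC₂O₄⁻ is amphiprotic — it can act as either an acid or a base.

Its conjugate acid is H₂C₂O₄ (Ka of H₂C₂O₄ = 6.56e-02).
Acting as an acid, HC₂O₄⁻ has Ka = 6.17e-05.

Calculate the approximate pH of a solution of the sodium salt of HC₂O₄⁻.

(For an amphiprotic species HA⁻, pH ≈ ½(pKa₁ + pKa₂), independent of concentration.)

pKa₁ = -log(6.56e-02) = 1.18; pKa₂ = -log(6.17e-05) = 4.21. For an amphiprotic species, pH ≈ ½(pKa₁ + pKa₂) = ½(1.18 + 4.21) = 2.70.

pH = 2.70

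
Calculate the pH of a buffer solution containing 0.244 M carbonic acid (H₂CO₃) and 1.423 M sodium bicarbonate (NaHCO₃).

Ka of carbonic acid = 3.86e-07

pKa = -log(3.86e-07) = 6.41. pH = pKa + log([A⁻]/[HA]) = 6.41 + log(1.423/0.244)

pH = 7.18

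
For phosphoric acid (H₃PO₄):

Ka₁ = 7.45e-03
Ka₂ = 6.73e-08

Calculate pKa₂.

pKa₂ = -log(Ka₂) = -log(6.73e-08) = 7.17.

pK_{a2} = 7.17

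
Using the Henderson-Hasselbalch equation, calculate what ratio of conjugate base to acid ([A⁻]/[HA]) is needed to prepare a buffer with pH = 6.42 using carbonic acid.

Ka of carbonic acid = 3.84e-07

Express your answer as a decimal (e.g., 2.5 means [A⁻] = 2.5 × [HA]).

pKa = -log(3.84e-07) = 6.4157. pH = pKa + log([A⁻]/[HA]), so log([A⁻]/[HA]) = pH − pKa = 6.42 − 6.4157 = 0.0043. [A⁻]/[HA] = 10^(0.0043) = 1.01

[A⁻]/[HA] = 1.01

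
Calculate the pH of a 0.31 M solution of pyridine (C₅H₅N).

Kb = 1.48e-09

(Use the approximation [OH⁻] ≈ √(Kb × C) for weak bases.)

[OH⁻] = √(Kb × C) = √(1.48e-09 × 0.31) = 2.1420e-05. pOH = 4.67, pH = 14 - pOH

pH = 9.33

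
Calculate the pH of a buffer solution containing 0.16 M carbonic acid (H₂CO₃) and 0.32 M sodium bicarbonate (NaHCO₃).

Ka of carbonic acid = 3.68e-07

pKa = -log(3.68e-07) = 6.43. pH = pKa + log([A⁻]/[HA]) = 6.43 + log(0.32/0.16)

pH = 6.74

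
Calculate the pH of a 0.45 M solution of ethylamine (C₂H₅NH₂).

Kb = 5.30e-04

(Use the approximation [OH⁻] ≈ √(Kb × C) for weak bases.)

[OH⁻] = √(Kb × C) = √(5.30e-04 × 0.45) = 1.5443e-02. pOH = 1.81, pH = 14 - pOH

pH = 12.19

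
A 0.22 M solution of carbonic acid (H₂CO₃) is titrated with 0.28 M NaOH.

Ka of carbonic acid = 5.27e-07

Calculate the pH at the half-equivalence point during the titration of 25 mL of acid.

At half-equivalence [HA] = [A⁻], so Henderson-Hasselbalch gives pH = pKa = -log(5.27e-07) = 6.28.

pH = pKa = 6.28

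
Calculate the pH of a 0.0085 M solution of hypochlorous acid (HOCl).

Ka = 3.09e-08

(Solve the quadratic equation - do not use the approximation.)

x² + Ka×x - Ka×C = 0. Using quadratic formula: [H⁺] = 1.6191e-05

pH = 4.79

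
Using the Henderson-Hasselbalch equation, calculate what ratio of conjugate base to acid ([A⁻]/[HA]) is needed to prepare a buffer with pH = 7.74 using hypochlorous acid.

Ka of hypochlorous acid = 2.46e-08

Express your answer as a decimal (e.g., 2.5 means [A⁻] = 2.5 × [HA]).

pKa = -log(2.46e-08) = 7.6091. pH = pKa + log([A⁻]/[HA]), so log([A⁻]/[HA]) = pH − pKa = 7.74 − 7.6091 = 0.1309. [A⁻]/[HA] = 10^(0.1309) = 1.35

[A⁻]/[HA] = 1.35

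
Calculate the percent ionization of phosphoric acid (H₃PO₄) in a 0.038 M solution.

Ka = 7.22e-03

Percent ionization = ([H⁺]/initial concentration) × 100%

Using Ka equilibrium: x² + Ka×x - Ka×C = 0. Solving: [H⁺] = 1.3343e-02. Percent = (1.3343e-02/0.038) × 100

Percent ionization = 35.1%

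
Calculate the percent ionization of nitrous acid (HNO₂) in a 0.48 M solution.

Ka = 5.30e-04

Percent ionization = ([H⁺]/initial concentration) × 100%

Using Ka equilibrium: x² + Ka×x - Ka×C = 0. Solving: [H⁺] = 1.5687e-02. Percent = (1.5687e-02/0.48) × 100

Percent ionization = 3.27%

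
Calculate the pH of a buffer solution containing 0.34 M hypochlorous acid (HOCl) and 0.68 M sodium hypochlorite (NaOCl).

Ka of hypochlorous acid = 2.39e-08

pKa = -log(2.39e-08) = 7.62. pH = pKa + log([A⁻]/[HA]) = 7.62 + log(0.68/0.34)

pH = 7.92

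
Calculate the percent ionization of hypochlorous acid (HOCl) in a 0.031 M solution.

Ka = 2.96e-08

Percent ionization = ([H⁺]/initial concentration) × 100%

Using Ka equilibrium: x² + Ka×x - Ka×C = 0. Solving: [H⁺] = 3.0277e-05. Percent = (3.0277e-05/0.031) × 100

Percent ionization = 0.0977%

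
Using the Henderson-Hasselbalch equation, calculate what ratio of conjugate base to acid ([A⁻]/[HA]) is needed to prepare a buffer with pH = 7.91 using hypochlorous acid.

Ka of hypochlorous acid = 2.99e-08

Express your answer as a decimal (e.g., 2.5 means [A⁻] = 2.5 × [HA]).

pKa = -log(2.99e-08) = 7.5243. pH = pKa + log([A⁻]/[HA]), so log([A⁻]/[HA]) = pH − pKa = 7.91 − 7.5243 = 0.3857. [A⁻]/[HA] = 10^(0.3857) = 2.43

[A⁻]/[HA] = 2.43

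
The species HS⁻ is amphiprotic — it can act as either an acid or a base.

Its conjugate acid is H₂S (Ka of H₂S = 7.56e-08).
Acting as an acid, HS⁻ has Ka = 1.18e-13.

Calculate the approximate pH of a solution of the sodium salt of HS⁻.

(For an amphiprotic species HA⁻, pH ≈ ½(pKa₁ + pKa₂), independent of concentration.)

pKa₁ = -log(7.56e-08) = 7.12; pKa₂ = -log(1.18e-13) = 12.93. For an amphiprotic species, pH ≈ ½(pKa₁ + pKa₂) = ½(7.12 + 12.93) = 10.02.

pH = 10.02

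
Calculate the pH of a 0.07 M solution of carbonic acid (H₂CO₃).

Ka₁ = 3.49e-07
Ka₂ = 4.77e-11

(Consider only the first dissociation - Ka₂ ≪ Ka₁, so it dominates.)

First dissociation dominates. From Ka₁ = [H⁺][HA⁻]/[H₂A], x² + Ka₁·x − Ka₁·C = 0 with C = 0.07 M and Ka₁ = 3.49e-07. Solving: [H⁺] = (−Ka₁ + √(Ka₁² + 4·Ka₁·C)) / 2 = 1.5613e-04 M. pH = -log(1.5613e-04) = 3.81.

pH = 3.81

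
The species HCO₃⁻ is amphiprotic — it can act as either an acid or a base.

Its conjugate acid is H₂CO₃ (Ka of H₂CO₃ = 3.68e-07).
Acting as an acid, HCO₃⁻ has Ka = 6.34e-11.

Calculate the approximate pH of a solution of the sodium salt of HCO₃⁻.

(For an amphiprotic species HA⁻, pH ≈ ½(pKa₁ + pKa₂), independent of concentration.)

pKa₁ = -log(3.68e-07) = 6.43; pKa₂ = -log(6.34e-11) = 10.20. For an amphiprotic species, pH ≈ ½(pKa₁ + pKa₂) = ½(6.43 + 10.20) = 8.32.

pH = 8.32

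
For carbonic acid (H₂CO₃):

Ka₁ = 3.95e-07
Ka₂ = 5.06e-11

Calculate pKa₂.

pKa₂ = -log(Ka₂) = -log(5.06e-11) = 10.30.

pK_{a2} = 10.30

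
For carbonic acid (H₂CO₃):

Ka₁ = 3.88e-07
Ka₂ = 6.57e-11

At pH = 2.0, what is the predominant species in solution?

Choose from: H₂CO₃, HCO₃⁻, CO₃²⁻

pKa₁ = 6.41, pKa₂ = 10.18. For a polyprotic acid the predominant species crosses at each pKa: below pKa_n the protonated form dominates, above it the deprotonated form does. At pH = 2.0, the predominant species is H₂CO₃.

H₂CO₃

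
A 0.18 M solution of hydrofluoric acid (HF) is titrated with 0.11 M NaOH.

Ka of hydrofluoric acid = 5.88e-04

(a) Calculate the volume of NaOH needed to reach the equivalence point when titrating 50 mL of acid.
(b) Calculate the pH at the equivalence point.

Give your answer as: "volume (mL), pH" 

moles acid = 0.18 × 50/1000 = 0.009 mol; V_base = moles/0.11 × 1000 = 81.8 mL. At equivalence only the conjugate base is present: [A⁻] = 0.009/0.132 = 6.8276e-02 M. Kb = Kw/Ka = 1.70e-11; [OH⁻] = √(Kb × [A⁻]) = 1.0776e-06; pOH = 5.97; pH = 14 - pOH = 8.03.

V = 81.8 mL, pH = 8.03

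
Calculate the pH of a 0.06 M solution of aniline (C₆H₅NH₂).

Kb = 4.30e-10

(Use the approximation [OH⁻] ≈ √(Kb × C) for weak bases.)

[OH⁻] = √(Kb × C) = √(4.30e-10 × 0.06) = 5.0794e-06. pOH = 5.29, pH = 14 - pOH

pH = 8.71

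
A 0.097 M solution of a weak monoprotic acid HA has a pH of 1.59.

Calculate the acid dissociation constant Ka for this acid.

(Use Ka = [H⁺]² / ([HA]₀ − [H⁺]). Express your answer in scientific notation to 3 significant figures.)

[H⁺] = 10^(−pH) = 10^(−1.59) = 2.570e-02 M. For HA ⇌ H⁺ + A⁻, Ka = [H⁺][A⁻]/[HA] = [H⁺]² / ([HA]₀ − [H⁺]) = (2.570e-02)² / (0.097 − 2.570e-02) = 9.27e-03.

K_a = 9.27e-03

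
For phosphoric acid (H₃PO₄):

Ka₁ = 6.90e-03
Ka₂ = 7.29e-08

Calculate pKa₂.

pKa₂ = -log(Ka₂) = -log(7.29e-08) = 7.14.

pK_{a2} = 7.14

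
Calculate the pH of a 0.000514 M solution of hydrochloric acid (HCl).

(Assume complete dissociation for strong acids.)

[H⁺] = 0.000514 M for strong acid. pH = -log[H⁺] = -log(0.000514)

pH = 3.29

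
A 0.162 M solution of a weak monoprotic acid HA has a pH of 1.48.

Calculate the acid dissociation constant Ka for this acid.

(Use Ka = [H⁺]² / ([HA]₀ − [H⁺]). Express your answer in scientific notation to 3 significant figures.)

[H⁺] = 10^(−pH) = 10^(−1.48) = 3.311e-02 M. For HA ⇌ H⁺ + A⁻, Ka = [H⁺][A⁻]/[HA] = [H⁺]² / ([HA]₀ − [H⁺]) = (3.311e-02)² / (0.162 − 3.311e-02) = 8.51e-03.

K_a = 8.51e-03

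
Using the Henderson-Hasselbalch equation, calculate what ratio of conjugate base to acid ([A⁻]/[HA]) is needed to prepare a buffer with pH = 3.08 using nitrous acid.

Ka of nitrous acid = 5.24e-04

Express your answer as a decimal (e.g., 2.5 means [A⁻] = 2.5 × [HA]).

pKa = -log(5.24e-04) = 3.2807. pH = pKa + log([A⁻]/[HA]), so log([A⁻]/[HA]) = pH − pKa = 3.08 − 3.2807 = -0.2007. [A⁻]/[HA] = 10^(-0.2007) = 0.630

[A⁻]/[HA] = 0.630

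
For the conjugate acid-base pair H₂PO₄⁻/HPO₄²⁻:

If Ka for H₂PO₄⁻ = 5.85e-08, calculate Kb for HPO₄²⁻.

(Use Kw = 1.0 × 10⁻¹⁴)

For a conjugate pair Ka × Kb = Kw, so Kb = Kw/Ka = 1.0 × 10⁻¹⁴ / 5.85e-08 = 1.71e-07.

K_b = 1.71e-07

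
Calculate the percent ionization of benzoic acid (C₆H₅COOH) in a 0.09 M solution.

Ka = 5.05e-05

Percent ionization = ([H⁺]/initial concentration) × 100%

Using Ka equilibrium: x² + Ka×x - Ka×C = 0. Solving: [H⁺] = 2.1068e-03. Percent = (2.1068e-03/0.09) × 100

Percent ionization = 2.34%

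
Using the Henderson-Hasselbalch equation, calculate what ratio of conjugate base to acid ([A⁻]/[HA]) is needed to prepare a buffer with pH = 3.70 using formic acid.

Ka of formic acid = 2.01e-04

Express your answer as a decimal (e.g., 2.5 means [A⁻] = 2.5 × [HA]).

pKa = -log(2.01e-04) = 3.6968. pH = pKa + log([A⁻]/[HA]), so log([A⁻]/[HA]) = pH − pKa = 3.70 − 3.6968 = 0.0032. [A⁻]/[HA] = 10^(0.0032) = 1.01

[A⁻]/[HA] = 1.01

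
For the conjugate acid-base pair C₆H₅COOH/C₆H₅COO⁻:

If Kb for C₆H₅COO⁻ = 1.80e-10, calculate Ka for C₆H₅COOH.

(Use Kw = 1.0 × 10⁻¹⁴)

For a conjugate pair Ka × Kb = Kw, so Ka = Kw/Kb = 1.0 × 10⁻¹⁴ / 1.80e-10 = 5.56e-05.

K_a = 5.56e-05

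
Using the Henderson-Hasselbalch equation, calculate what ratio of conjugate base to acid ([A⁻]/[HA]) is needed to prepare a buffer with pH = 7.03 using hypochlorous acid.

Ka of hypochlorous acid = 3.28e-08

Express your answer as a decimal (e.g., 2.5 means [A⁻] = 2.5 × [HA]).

pKa = -log(3.28e-08) = 7.4841. pH = pKa + log([A⁻]/[HA]), so log([A⁻]/[HA]) = pH − pKa = 7.03 − 7.4841 = -0.4541. [A⁻]/[HA] = 10^(-0.4541) = 0.351

[A⁻]/[HA] = 0.351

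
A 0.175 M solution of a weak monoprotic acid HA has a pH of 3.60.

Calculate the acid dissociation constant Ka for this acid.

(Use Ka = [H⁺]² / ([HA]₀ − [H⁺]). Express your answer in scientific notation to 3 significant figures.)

[H⁺] = 10^(−pH) = 10^(−3.60) = 2.512e-04 M. For HA ⇌ H⁺ + A⁻, Ka = [H⁺][A⁻]/[HA] = [H⁺]² / ([HA]₀ − [H⁺]) = (2.512e-04)² / (0.175 − 2.512e-04) = 3.61e-07.

K_a = 3.61e-07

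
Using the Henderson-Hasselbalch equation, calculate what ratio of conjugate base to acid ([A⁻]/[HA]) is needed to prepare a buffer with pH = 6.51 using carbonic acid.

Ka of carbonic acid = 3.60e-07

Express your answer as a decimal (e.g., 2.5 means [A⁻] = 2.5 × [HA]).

pKa = -log(3.60e-07) = 6.4437. pH = pKa + log([A⁻]/[HA]), so log([A⁻]/[HA]) = pH − pKa = 6.51 − 6.4437 = 0.0663. [A⁻]/[HA] = 10^(0.0663) = 1.16

[A⁻]/[HA] = 1.16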